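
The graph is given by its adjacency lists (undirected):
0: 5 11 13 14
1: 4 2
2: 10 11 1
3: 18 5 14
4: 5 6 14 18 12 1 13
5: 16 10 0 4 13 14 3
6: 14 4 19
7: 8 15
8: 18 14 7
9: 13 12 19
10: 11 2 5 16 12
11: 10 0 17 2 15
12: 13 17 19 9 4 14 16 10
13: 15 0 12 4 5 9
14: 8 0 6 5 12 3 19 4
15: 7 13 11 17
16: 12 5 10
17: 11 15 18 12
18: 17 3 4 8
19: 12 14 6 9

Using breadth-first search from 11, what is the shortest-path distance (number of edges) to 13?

2

Level 0: 11
Level 1: 0, 2, 10, 15, 17
Level 2: 1, 5, 7, 12, 13, 14, 16, 18
Level 3: 3, 4, 6, 8, 9, 19
13 first appears at level 2.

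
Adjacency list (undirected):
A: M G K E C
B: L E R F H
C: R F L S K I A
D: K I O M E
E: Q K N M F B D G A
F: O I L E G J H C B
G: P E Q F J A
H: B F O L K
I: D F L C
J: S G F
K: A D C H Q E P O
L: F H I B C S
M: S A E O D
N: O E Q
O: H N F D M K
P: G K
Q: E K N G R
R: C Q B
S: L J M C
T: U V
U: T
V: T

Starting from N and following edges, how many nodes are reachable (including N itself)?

19

BFS from N visits: N, Q, O, E, R, K, G, M, H, F, D, B, A, C, P, J, S, L, I
Reachable nodes: 19 of 22 total.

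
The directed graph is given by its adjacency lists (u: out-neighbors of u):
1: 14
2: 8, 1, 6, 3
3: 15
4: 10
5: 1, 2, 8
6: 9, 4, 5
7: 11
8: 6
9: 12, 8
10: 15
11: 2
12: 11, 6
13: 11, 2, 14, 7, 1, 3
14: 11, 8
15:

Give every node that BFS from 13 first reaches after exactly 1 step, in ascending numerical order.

Level 0: 13
Level 1: 1, 2, 3, 7, 11, 14
Level 2: 6, 8, 15
Level 3: 4, 5, 9
Level 4: 10, 12

1, 2, 3, 7, 11, 14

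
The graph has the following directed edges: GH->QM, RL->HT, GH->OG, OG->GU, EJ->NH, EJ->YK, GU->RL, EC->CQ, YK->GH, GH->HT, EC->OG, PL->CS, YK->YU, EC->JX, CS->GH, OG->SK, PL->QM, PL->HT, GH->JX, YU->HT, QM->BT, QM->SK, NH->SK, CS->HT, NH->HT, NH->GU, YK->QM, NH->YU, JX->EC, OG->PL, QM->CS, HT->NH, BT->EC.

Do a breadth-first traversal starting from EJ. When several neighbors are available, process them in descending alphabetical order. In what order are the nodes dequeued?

Visit EJ; enqueue YK, NH → queue [YK, NH]
Visit YK; enqueue YU, QM, GH → queue [NH, YU, QM, GH]
Visit NH; enqueue SK, HT, GU → queue [YU, QM, GH, SK, HT, GU]
Visit YU → queue [QM, GH, SK, HT, GU]
Visit QM; enqueue CS, BT → queue [GH, SK, HT, GU, CS, BT]
Visit GH; enqueue OG, JX → queue [SK, HT, GU, CS, BT, OG, JX]
Visit SK → queue [HT, GU, CS, BT, OG, JX]
Visit HT → queue [GU, CS, BT, OG, JX]
Visit GU; enqueue RL → queue [CS, BT, OG, JX, RL]
Visit CS → queue [BT, OG, JX, RL]
Visit BT; enqueue EC → queue [OG, JX, RL, EC]
Visit OG; enqueue PL → queue [JX, RL, EC, PL]
Visit JX → queue [RL, EC, PL]
Visit RL → queue [EC, PL]
Visit EC; enqueue CQ → queue [PL, CQ]
Visit PL → queue [CQ]
Visit CQ → queue []

EJ → YK → NH → YU → QM → GH → SK → HT → GU → CS → BT → OG → JX → RL → EC → PL → CQ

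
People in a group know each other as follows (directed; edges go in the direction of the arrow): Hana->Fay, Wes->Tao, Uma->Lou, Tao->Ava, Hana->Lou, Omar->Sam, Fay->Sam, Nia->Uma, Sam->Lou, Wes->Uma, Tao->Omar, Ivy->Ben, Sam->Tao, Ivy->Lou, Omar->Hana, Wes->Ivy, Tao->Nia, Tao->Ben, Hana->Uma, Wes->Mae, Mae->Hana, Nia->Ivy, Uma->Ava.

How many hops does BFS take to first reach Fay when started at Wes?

3

Level 0: Wes
Level 1: Ivy, Mae, Tao, Uma
Level 2: Ava, Ben, Hana, Lou, Nia, Omar
Level 3: Fay, Sam
Fay first appears at level 3.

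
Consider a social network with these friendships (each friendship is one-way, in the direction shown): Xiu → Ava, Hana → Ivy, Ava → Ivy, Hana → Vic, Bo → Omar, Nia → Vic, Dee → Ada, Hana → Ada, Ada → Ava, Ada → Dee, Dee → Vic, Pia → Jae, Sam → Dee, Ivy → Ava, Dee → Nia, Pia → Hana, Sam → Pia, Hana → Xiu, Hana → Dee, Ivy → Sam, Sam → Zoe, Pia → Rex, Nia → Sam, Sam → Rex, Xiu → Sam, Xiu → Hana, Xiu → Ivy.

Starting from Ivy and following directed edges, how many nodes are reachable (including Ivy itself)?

13

BFS from Ivy visits: Ivy, Sam, Ava, Zoe, Rex, Pia, Dee, Jae, Hana, Vic, Nia, Ada, Xiu
Reachable nodes: 13 of 15 total.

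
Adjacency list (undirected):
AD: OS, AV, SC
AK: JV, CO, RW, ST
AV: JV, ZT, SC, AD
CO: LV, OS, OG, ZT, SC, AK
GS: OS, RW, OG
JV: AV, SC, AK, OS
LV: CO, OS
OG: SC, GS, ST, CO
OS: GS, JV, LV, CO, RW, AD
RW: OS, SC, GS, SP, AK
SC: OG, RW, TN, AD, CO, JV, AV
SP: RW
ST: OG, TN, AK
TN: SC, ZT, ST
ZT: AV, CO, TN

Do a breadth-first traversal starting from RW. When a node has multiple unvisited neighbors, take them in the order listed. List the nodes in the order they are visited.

RW OS SC GS SP AK JV LV CO AD OG TN AV ST ZT

Visit RW; enqueue OS, SC, GS, SP, AK → queue [OS, SC, GS, SP, AK]
Visit OS; enqueue JV, LV, CO, AD → queue [SC, GS, SP, AK, JV, LV, CO, AD]
Visit SC; enqueue OG, TN, AV → queue [GS, SP, AK, JV, LV, CO, AD, OG, TN, AV]
Visit GS → queue [SP, AK, JV, LV, CO, AD, OG, TN, AV]
Visit SP → queue [AK, JV, LV, CO, AD, OG, TN, AV]
Visit AK; enqueue ST → queue [JV, LV, CO, AD, OG, TN, AV, ST]
Visit JV → queue [LV, CO, AD, OG, TN, AV, ST]
Visit LV → queue [CO, AD, OG, TN, AV, ST]
Visit CO; enqueue ZT → queue [AD, OG, TN, AV, ST, ZT]
Visit AD → queue [OG, TN, AV, ST, ZT]
Visit OG → queue [TN, AV, ST, ZT]
Visit TN → queue [AV, ST, ZT]
Visit AV → queue [ST, ZT]
Visit ST → queue [ZT]
Visit ZT → queue []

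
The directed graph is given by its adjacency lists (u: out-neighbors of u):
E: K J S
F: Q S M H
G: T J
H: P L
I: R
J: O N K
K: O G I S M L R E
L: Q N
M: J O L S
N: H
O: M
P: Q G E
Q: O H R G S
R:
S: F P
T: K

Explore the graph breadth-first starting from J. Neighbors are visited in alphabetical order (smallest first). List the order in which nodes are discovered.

Visit J; enqueue K, N, O → queue [K, N, O]
Visit K; enqueue E, G, I, L, M, R, S → queue [N, O, E, G, I, L, M, R, S]
Visit N; enqueue H → queue [O, E, G, I, L, M, R, S, H]
Visit O → queue [E, G, I, L, M, R, S, H]
Visit E → queue [G, I, L, M, R, S, H]
Visit G; enqueue T → queue [I, L, M, R, S, H, T]
Visit I → queue [L, M, R, S, H, T]
Visit L; enqueue Q → queue [M, R, S, H, T, Q]
Visit M → queue [R, S, H, T, Q]
Visit R → queue [S, H, T, Q]
Visit S; enqueue F, P → queue [H, T, Q, F, P]
Visit H → queue [T, Q, F, P]
Visit T → queue [Q, F, P]
Visit Q → queue [F, P]
Visit F → queue [P]
Visit P → queue []

J, K, N, O, E, G, I, L, M, R, S, H, T, Q, F, P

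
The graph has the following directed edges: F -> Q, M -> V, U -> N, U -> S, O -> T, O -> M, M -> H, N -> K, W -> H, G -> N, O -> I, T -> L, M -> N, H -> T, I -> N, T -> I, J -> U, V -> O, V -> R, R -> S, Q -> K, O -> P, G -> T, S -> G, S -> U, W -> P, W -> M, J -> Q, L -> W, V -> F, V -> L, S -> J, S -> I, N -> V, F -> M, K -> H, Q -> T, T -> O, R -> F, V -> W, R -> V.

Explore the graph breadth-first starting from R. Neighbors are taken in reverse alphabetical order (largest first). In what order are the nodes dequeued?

Visit R; enqueue V, S, F → queue [V, S, F]
Visit V; enqueue W, O, L → queue [S, F, W, O, L]
Visit S; enqueue U, J, I, G → queue [F, W, O, L, U, J, I, G]
Visit F; enqueue Q, M → queue [W, O, L, U, J, I, G, Q, M]
Visit W; enqueue P, H → queue [O, L, U, J, I, G, Q, M, P, H]
Visit O; enqueue T → queue [L, U, J, I, G, Q, M, P, H, T]
Visit L → queue [U, J, I, G, Q, M, P, H, T]
Visit U; enqueue N → queue [J, I, G, Q, M, P, H, T, N]
Visit J → queue [I, G, Q, M, P, H, T, N]
Visit I → queue [G, Q, M, P, H, T, N]
Visit G → queue [Q, M, P, H, T, N]
Visit Q; enqueue K → queue [M, P, H, T, N, K]
Visit M → queue [P, H, T, N, K]
Visit P → queue [H, T, N, K]
Visit H → queue [T, N, K]
Visit T → queue [N, K]
Visit N → queue [K]
Visit K → queue []

R V S F W O L U J I G Q M P H T N K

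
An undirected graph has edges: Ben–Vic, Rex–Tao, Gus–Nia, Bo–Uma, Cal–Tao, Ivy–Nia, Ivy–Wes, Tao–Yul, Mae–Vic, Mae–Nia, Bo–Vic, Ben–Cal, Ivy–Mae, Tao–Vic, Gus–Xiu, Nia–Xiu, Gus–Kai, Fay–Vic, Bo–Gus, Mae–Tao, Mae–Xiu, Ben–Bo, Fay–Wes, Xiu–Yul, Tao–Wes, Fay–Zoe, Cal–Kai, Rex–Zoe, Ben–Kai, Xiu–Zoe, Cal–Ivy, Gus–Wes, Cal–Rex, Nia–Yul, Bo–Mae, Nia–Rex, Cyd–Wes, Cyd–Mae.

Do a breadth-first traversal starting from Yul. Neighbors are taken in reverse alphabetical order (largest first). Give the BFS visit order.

Yul Xiu Tao Nia Zoe Mae Gus Wes Vic Rex Cal Ivy Fay Cyd Bo Kai Ben Uma

Visit Yul; enqueue Xiu, Tao, Nia → queue [Xiu, Tao, Nia]
Visit Xiu; enqueue Zoe, Mae, Gus → queue [Tao, Nia, Zoe, Mae, Gus]
Visit Tao; enqueue Wes, Vic, Rex, Cal → queue [Nia, Zoe, Mae, Gus, Wes, Vic, Rex, Cal]
Visit Nia; enqueue Ivy → queue [Zoe, Mae, Gus, Wes, Vic, Rex, Cal, Ivy]
Visit Zoe; enqueue Fay → queue [Mae, Gus, Wes, Vic, Rex, Cal, Ivy, Fay]
Visit Mae; enqueue Cyd, Bo → queue [Gus, Wes, Vic, Rex, Cal, Ivy, Fay, Cyd, Bo]
Visit Gus; enqueue Kai → queue [Wes, Vic, Rex, Cal, Ivy, Fay, Cyd, Bo, Kai]
Visit Wes → queue [Vic, Rex, Cal, Ivy, Fay, Cyd, Bo, Kai]
Visit Vic; enqueue Ben → queue [Rex, Cal, Ivy, Fay, Cyd, Bo, Kai, Ben]
Visit Rex → queue [Cal, Ivy, Fay, Cyd, Bo, Kai, Ben]
Visit Cal → queue [Ivy, Fay, Cyd, Bo, Kai, Ben]
Visit Ivy → queue [Fay, Cyd, Bo, Kai, Ben]
Visit Fay → queue [Cyd, Bo, Kai, Ben]
Visit Cyd → queue [Bo, Kai, Ben]
Visit Bo; enqueue Uma → queue [Kai, Ben, Uma]
Visit Kai → queue [Ben, Uma]
Visit Ben → queue [Uma]
Visit Uma → queue []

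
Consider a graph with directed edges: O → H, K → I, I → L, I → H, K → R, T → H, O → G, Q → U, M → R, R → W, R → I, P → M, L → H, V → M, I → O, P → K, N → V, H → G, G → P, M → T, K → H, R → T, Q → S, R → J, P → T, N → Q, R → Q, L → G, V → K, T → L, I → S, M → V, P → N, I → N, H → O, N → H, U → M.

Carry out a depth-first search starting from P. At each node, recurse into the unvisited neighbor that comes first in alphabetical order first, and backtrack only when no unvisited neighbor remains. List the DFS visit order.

P → K → H → G → O → I → L → N → Q → S → U → M → R → J → T → W → V

Visit P
P → K
K → H
H → G
H → O
K → I
I → L
I → N
N → Q
Q → S
Q → U
U → M
M → R
R → J
R → T
R → W
M → V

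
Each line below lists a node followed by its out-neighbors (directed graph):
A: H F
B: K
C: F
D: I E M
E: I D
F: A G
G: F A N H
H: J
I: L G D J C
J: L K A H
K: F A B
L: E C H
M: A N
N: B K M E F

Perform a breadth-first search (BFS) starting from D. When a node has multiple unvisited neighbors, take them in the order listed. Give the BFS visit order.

Visit D; enqueue I, E, M → queue [I, E, M]
Visit I; enqueue L, G, J, C → queue [E, M, L, G, J, C]
Visit E → queue [M, L, G, J, C]
Visit M; enqueue A, N → queue [L, G, J, C, A, N]
Visit L; enqueue H → queue [G, J, C, A, N, H]
Visit G; enqueue F → queue [J, C, A, N, H, F]
Visit J; enqueue K → queue [C, A, N, H, F, K]
Visit C → queue [A, N, H, F, K]
Visit A → queue [N, H, F, K]
Visit N; enqueue B → queue [H, F, K, B]
Visit H → queue [F, K, B]
Visit F → queue [K, B]
Visit K → queue [B]
Visit B → queue []

D → I → E → M → L → G → J → C → A → N → H → F → K → B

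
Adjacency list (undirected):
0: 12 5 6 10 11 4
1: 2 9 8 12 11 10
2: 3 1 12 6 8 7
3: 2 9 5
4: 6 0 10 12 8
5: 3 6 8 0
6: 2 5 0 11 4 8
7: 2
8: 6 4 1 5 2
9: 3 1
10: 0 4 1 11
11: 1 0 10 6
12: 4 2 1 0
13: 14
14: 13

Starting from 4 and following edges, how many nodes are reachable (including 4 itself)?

13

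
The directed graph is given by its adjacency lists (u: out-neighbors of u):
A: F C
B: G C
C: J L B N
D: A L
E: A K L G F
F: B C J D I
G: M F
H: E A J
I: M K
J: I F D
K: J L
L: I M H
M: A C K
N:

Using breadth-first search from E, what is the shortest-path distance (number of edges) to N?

Level 0: E
Level 1: A, F, G, K, L
Level 2: B, C, D, H, I, J, M
Level 3: N
N first appears at level 3.

3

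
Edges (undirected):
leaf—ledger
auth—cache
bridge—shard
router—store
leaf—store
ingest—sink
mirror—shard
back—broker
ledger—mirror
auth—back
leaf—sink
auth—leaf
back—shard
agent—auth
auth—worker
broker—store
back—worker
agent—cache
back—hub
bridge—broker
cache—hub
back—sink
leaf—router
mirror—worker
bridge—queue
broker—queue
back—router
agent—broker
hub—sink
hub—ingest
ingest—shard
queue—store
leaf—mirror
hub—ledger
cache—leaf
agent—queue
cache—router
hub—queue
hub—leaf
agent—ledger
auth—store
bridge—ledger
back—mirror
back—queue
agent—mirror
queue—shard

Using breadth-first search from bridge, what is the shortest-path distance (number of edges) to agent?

2

Level 0: bridge
Level 1: broker, ledger, queue, shard
Level 2: agent, back, hub, ingest, leaf, mirror, store
Level 3: auth, cache, router, sink, worker
agent first appears at level 2.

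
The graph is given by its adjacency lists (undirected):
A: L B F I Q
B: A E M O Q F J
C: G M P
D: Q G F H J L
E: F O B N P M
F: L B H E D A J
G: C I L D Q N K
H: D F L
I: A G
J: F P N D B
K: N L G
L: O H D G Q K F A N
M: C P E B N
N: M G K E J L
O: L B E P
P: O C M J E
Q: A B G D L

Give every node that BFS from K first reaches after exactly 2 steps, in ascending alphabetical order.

A, C, D, E, F, H, I, J, M, O, Q

Level 0: K
Level 1: G, L, N
Level 2: A, C, D, E, F, H, I, J, M, O, Q
Level 3: B, P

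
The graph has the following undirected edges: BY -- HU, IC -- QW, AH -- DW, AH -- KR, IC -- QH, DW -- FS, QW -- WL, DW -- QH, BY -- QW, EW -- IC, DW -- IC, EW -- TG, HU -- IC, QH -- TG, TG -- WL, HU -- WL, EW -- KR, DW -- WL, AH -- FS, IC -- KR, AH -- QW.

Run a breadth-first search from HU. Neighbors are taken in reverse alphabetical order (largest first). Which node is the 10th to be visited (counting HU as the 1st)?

EW

Visit HU; enqueue WL, IC, BY → queue [WL, IC, BY]
Visit WL; enqueue TG, QW, DW → queue [IC, BY, TG, QW, DW]
Visit IC; enqueue QH, KR, EW → queue [BY, TG, QW, DW, QH, KR, EW]
Visit BY → queue [TG, QW, DW, QH, KR, EW]
Visit TG → queue [QW, DW, QH, KR, EW]
Visit QW; enqueue AH → queue [DW, QH, KR, EW, AH]
Visit DW; enqueue FS → queue [QH, KR, EW, AH, FS]
Visit QH → queue [KR, EW, AH, FS]
Visit KR → queue [EW, AH, FS]
Visit EW → queue [AH, FS]
Visit AH → queue [FS]
Visit FS → queue []

Visit order: HU, WL, IC, BY, TG, QW, DW, QH, KR, EW, AH, FS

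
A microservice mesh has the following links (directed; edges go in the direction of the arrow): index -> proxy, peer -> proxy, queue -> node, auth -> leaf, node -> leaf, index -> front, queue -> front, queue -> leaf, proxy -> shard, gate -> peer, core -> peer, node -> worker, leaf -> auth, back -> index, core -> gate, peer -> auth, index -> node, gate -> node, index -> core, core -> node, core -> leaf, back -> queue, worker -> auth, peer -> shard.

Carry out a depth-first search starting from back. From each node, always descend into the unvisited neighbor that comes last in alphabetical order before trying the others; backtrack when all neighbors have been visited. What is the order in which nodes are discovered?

back queue node worker auth leaf front index proxy shard core peer gate

Visit back
back → queue
queue → node
node → worker
worker → auth
auth → leaf
queue → front
back → index
index → proxy
proxy → shard
index → core
core → peer
core → gate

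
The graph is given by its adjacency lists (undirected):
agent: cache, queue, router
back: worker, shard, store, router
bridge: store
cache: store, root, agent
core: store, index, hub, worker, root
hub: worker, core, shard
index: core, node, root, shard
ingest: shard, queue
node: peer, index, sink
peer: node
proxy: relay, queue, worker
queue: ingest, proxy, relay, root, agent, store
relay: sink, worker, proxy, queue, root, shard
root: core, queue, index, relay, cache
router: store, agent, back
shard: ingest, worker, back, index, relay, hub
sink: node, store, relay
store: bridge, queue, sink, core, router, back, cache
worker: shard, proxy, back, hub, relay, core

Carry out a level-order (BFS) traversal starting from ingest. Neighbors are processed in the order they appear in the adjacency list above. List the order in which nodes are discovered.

Visit ingest; enqueue shard, queue → queue [shard, queue]
Visit shard; enqueue worker, back, index, relay, hub → queue [queue, worker, back, index, relay, hub]
Visit queue; enqueue proxy, root, agent, store → queue [worker, back, index, relay, hub, proxy, root, agent, store]
Visit worker; enqueue core → queue [back, index, relay, hub, proxy, root, agent, store, core]
Visit back; enqueue router → queue [index, relay, hub, proxy, root, agent, store, core, router]
Visit index; enqueue node → queue [relay, hub, proxy, root, agent, store, core, router, node]
Visit relay; enqueue sink → queue [hub, proxy, root, agent, store, core, router, node, sink]
Visit hub → queue [proxy, root, agent, store, core, router, node, sink]
Visit proxy → queue [root, agent, store, core, router, node, sink]
Visit root; enqueue cache → queue [agent, store, core, router, node, sink, cache]
Visit agent → queue [store, core, router, node, sink, cache]
Visit store; enqueue bridge → queue [core, router, node, sink, cache, bridge]
Visit core → queue [router, node, sink, cache, bridge]
Visit router → queue [node, sink, cache, bridge]
Visit node; enqueue peer → queue [sink, cache, bridge, peer]
Visit sink → queue [cache, bridge, peer]
Visit cache → queue [bridge, peer]
Visit bridge → queue [peer]
Visit peer → queue []

ingest, shard, queue, worker, back, index, relay, hub, proxy, root, agent, store, core, router, node, sink, cache, bridge, peer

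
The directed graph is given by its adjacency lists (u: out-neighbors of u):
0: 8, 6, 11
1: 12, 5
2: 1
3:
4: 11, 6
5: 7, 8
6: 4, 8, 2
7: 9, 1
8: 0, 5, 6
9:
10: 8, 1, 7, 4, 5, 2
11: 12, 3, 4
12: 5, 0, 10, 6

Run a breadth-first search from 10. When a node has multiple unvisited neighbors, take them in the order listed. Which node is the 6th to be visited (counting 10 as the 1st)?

5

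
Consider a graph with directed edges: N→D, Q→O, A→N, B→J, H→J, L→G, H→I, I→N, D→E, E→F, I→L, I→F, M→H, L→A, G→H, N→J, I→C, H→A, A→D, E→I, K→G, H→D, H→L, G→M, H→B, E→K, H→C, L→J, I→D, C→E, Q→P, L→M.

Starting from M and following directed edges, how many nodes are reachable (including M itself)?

14

BFS from M visits: M, H, A, B, C, D, I, J, L, N, E, F, G, K
Reachable nodes: 14 of 17 total.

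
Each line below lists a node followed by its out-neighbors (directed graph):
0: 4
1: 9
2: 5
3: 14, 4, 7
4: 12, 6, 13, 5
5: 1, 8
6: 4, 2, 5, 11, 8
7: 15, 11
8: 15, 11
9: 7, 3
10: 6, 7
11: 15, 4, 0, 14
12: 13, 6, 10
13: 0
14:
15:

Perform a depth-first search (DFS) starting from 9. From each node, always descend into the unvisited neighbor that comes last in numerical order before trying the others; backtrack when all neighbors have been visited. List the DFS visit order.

9 → 7 → 15 → 11 → 14 → 4 → 13 → 0 → 12 → 10 → 6 → 8 → 5 → 1 → 2 → 3

Visit 9
9 → 7
7 → 15
7 → 11
11 → 14
11 → 4
4 → 13
13 → 0
4 → 12
12 → 10
10 → 6
6 → 8
6 → 5
5 → 1
6 → 2
9 → 3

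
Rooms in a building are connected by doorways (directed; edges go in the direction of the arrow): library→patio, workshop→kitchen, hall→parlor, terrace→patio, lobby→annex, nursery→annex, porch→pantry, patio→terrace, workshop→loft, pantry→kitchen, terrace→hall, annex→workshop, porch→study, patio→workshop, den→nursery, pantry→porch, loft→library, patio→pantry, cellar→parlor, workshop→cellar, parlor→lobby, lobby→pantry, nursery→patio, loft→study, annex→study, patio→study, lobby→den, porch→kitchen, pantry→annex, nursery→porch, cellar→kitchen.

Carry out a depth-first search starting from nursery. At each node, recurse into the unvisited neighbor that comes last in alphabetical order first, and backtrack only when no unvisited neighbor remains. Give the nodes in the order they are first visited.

Visit nursery
nursery → porch
porch → study
porch → pantry
pantry → kitchen
pantry → annex
annex → workshop
workshop → loft
loft → library
library → patio
patio → terrace
terrace → hall
hall → parlor
parlor → lobby
lobby → den
workshop → cellar

nursery porch study pantry kitchen annex workshop loft library patio terrace hall parlor lobby den cellar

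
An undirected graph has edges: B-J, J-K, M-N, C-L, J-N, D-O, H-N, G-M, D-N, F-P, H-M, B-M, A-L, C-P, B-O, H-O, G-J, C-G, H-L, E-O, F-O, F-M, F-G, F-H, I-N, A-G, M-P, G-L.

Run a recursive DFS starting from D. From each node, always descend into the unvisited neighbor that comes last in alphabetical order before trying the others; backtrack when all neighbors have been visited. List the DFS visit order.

D, O, H, N, M, P, F, G, L, C, A, J, K, B, I, E

Visit D
D → O
O → H
H → N
N → M
M → P
P → F
F → G
G → L
L → C
L → A
G → J
J → K
J → B
N → I
O → E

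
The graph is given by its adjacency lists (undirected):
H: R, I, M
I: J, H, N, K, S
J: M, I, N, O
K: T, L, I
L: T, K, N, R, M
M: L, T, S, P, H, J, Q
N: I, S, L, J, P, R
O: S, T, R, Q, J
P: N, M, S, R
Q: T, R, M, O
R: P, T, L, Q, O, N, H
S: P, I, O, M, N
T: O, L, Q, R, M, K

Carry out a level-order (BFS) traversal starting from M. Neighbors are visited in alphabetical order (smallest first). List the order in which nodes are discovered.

Visit M; enqueue H, J, L, P, Q, S, T → queue [H, J, L, P, Q, S, T]
Visit H; enqueue I, R → queue [J, L, P, Q, S, T, I, R]
Visit J; enqueue N, O → queue [L, P, Q, S, T, I, R, N, O]
Visit L; enqueue K → queue [P, Q, S, T, I, R, N, O, K]
Visit P → queue [Q, S, T, I, R, N, O, K]
Visit Q → queue [S, T, I, R, N, O, K]
Visit S → queue [T, I, R, N, O, K]
Visit T → queue [I, R, N, O, K]
Visit I → queue [R, N, O, K]
Visit R → queue [N, O, K]
Visit N → queue [O, K]
Visit O → queue [K]
Visit K → queue []

M H J L P Q S T I R N O K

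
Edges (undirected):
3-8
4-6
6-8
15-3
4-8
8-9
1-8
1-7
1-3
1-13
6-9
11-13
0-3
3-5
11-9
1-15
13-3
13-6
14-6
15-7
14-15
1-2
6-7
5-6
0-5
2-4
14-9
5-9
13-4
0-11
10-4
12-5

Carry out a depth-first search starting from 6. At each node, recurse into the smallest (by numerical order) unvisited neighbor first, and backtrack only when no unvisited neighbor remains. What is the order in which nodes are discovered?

6 → 4 → 2 → 1 → 3 → 0 → 5 → 9 → 8 → 11 → 13 → 14 → 15 → 7 → 12 → 10

Visit 6
6 → 4
4 → 2
2 → 1
1 → 3
3 → 0
0 → 5
5 → 9
9 → 8
9 → 11
11 → 13
9 → 14
14 → 15
15 → 7
5 → 12
4 → 10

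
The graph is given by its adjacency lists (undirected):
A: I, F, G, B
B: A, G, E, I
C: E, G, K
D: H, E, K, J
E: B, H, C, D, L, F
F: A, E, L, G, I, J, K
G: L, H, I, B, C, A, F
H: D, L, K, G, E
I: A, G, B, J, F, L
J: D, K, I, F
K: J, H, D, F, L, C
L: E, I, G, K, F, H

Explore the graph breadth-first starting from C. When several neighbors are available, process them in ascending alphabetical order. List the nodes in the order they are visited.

C E G K B D F H L A I J

Visit C; enqueue E, G, K → queue [E, G, K]
Visit E; enqueue B, D, F, H, L → queue [G, K, B, D, F, H, L]
Visit G; enqueue A, I → queue [K, B, D, F, H, L, A, I]
Visit K; enqueue J → queue [B, D, F, H, L, A, I, J]
Visit B → queue [D, F, H, L, A, I, J]
Visit D → queue [F, H, L, A, I, J]
Visit F → queue [H, L, A, I, J]
Visit H → queue [L, A, I, J]
Visit L → queue [A, I, J]
Visit A → queue [I, J]
Visit I → queue [J]
Visit J → queue []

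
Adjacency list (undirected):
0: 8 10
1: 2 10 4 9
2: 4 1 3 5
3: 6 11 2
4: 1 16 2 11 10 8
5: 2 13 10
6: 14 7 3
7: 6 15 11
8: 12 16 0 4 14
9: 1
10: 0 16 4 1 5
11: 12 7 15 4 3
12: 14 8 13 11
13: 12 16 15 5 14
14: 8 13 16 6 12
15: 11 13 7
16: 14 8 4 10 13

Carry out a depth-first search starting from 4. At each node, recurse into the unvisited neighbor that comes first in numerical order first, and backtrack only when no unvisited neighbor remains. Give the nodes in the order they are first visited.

Visit 4
4 → 1
1 → 2
2 → 3
3 → 6
6 → 7
7 → 11
11 → 12
12 → 8
8 → 0
0 → 10
10 → 5
5 → 13
13 → 14
14 → 16
13 → 15
1 → 9

4 → 1 → 2 → 3 → 6 → 7 → 11 → 12 → 8 → 0 → 10 → 5 → 13 → 14 → 16 → 15 → 9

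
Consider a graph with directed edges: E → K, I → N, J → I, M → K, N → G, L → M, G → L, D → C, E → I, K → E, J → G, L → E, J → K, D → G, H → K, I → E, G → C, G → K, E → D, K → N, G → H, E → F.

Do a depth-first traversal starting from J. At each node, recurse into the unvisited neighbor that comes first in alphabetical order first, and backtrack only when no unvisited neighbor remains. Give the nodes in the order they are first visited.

Visit J
J → G
G → C
G → H
H → K
K → E
E → D
E → F
E → I
I → N
G → L
L → M

J, G, C, H, K, E, D, F, I, N, L, M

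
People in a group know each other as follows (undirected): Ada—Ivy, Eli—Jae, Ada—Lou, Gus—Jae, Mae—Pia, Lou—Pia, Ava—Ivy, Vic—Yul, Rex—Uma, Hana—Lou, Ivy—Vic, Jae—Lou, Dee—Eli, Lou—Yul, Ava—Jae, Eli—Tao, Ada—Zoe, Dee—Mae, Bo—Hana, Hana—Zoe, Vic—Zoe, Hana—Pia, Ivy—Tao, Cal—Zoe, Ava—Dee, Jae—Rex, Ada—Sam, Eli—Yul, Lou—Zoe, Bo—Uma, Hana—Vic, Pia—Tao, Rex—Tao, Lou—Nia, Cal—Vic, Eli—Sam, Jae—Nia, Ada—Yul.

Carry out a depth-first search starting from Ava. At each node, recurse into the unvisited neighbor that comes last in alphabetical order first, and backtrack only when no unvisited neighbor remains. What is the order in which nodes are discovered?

Visit Ava
Ava → Jae
Jae → Rex
Rex → Uma
Uma → Bo
Bo → Hana
Hana → Zoe
Zoe → Vic
Vic → Yul
Yul → Lou
Lou → Pia
Pia → Tao
Tao → Ivy
Ivy → Ada
Ada → Sam
Sam → Eli
Eli → Dee
Dee → Mae
Lou → Nia
Vic → Cal
Jae → Gus

Ava, Jae, Rex, Uma, Bo, Hana, Zoe, Vic, Yul, Lou, Pia, Tao, Ivy, Ada, Sam, Eli, Dee, Mae, Nia, Cal, Gus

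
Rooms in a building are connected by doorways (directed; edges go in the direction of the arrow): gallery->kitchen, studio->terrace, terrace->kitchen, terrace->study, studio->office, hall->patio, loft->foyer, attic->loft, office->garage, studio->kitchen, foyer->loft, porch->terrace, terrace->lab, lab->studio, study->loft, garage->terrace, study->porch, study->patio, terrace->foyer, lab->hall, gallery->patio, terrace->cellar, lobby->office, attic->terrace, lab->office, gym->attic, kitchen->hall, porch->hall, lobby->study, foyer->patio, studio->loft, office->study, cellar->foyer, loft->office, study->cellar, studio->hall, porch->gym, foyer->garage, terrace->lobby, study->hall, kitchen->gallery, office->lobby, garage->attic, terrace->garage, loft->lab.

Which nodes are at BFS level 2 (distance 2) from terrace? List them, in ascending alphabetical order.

attic, gallery, hall, loft, office, patio, porch, studio

Level 0: terrace
Level 1: cellar, foyer, garage, kitchen, lab, lobby, study
Level 2: attic, gallery, hall, loft, office, patio, porch, studio
Level 3: gym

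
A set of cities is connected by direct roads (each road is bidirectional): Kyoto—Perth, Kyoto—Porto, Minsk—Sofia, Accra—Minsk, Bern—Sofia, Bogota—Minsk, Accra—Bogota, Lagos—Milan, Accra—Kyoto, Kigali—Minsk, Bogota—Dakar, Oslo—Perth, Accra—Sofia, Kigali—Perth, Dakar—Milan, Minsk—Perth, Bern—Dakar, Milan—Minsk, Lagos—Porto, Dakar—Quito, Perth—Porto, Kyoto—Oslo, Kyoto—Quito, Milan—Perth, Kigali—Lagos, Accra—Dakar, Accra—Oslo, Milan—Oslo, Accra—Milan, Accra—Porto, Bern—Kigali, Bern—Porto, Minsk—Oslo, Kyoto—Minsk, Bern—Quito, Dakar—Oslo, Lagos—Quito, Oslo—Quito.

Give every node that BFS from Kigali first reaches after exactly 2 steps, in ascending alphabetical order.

Accra, Bogota, Dakar, Kyoto, Milan, Oslo, Porto, Quito, Sofia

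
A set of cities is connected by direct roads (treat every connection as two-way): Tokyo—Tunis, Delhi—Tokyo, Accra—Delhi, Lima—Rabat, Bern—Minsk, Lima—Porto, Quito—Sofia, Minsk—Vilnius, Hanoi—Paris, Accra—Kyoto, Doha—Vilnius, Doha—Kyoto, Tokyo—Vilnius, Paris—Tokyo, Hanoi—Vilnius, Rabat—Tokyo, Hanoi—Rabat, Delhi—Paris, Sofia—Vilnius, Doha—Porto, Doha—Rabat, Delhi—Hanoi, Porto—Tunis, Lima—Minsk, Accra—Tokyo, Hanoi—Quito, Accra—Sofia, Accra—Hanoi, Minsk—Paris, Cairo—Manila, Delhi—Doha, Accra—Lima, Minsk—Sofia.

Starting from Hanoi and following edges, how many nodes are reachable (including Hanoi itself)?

BFS from Hanoi visits: Hanoi, Accra, Delhi, Paris, Quito, Rabat, Vilnius, Kyoto, Lima, Sofia, Tokyo, Doha, Minsk, Porto, Tunis, Bern
Reachable nodes: 16 of 18 total.

16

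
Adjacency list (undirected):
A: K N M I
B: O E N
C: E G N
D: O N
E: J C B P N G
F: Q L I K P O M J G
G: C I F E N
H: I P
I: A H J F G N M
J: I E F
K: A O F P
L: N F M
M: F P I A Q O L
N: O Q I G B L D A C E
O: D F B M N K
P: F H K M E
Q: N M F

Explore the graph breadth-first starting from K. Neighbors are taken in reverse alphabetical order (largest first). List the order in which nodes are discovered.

K, P, O, F, A, M, H, E, N, D, B, Q, L, J, I, G, C

Visit K; enqueue P, O, F, A → queue [P, O, F, A]
Visit P; enqueue M, H, E → queue [O, F, A, M, H, E]
Visit O; enqueue N, D, B → queue [F, A, M, H, E, N, D, B]
Visit F; enqueue Q, L, J, I, G → queue [A, M, H, E, N, D, B, Q, L, J, I, G]
Visit A → queue [M, H, E, N, D, B, Q, L, J, I, G]
Visit M → queue [H, E, N, D, B, Q, L, J, I, G]
Visit H → queue [E, N, D, B, Q, L, J, I, G]
Visit E; enqueue C → queue [N, D, B, Q, L, J, I, G, C]
Visit N → queue [D, B, Q, L, J, I, G, C]
Visit D → queue [B, Q, L, J, I, G, C]
Visit B → queue [Q, L, J, I, G, C]
Visit Q → queue [L, J, I, G, C]
Visit L → queue [J, I, G, C]
Visit J → queue [I, G, C]
Visit I → queue [G, C]
Visit G → queue [C]
Visit C → queue []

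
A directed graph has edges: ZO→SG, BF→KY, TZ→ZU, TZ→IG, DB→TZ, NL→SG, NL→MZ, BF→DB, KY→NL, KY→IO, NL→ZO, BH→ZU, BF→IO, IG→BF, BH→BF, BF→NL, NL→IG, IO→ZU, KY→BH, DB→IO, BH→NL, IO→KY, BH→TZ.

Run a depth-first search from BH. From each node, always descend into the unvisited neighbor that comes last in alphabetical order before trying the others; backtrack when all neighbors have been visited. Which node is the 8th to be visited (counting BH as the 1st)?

SG

Visit BH
BH → ZU
BH → TZ
TZ → IG
IG → BF
BF → NL
NL → ZO
ZO → SG
NL → MZ
BF → KY
KY → IO
BF → DB

Visit order: BH, ZU, TZ, IG, BF, NL, ZO, SG, MZ, KY, IO, DB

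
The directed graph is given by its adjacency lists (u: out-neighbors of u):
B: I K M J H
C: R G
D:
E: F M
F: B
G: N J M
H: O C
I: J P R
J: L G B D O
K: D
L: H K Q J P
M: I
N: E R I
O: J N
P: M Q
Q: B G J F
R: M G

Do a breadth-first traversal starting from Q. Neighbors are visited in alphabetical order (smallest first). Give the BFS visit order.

Q → B → F → G → J → H → I → K → M → N → D → L → O → C → P → R → E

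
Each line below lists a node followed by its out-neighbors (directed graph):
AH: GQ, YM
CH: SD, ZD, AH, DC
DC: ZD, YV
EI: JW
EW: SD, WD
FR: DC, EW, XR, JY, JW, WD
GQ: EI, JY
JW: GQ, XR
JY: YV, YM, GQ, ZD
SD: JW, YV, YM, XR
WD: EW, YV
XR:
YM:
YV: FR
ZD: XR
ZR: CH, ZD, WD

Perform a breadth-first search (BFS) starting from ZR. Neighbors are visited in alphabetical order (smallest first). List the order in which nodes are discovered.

ZR, CH, WD, ZD, AH, DC, SD, EW, YV, XR, GQ, YM, JW, FR, EI, JY

Visit ZR; enqueue CH, WD, ZD → queue [CH, WD, ZD]
Visit CH; enqueue AH, DC, SD → queue [WD, ZD, AH, DC, SD]
Visit WD; enqueue EW, YV → queue [ZD, AH, DC, SD, EW, YV]
Visit ZD; enqueue XR → queue [AH, DC, SD, EW, YV, XR]
Visit AH; enqueue GQ, YM → queue [DC, SD, EW, YV, XR, GQ, YM]
Visit DC → queue [SD, EW, YV, XR, GQ, YM]
Visit SD; enqueue JW → queue [EW, YV, XR, GQ, YM, JW]
Visit EW → queue [YV, XR, GQ, YM, JW]
Visit YV; enqueue FR → queue [XR, GQ, YM, JW, FR]
Visit XR → queue [GQ, YM, JW, FR]
Visit GQ; enqueue EI, JY → queue [YM, JW, FR, EI, JY]
Visit YM → queue [JW, FR, EI, JY]
Visit JW → queue [FR, EI, JY]
Visit FR → queue [EI, JY]
Visit EI → queue [JY]
Visit JY → queue []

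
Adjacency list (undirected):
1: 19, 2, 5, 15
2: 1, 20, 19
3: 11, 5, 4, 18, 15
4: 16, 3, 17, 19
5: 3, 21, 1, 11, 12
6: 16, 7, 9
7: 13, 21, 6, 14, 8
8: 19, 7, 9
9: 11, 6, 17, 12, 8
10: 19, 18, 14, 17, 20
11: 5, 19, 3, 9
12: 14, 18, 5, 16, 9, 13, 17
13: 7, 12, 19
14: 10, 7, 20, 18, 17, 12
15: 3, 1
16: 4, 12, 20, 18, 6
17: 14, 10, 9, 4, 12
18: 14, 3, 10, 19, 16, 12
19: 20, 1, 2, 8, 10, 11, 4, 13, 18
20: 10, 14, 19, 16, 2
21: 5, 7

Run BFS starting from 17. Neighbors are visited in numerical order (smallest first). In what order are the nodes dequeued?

17 → 4 → 9 → 10 → 12 → 14 → 3 → 16 → 19 → 6 → 8 → 11 → 18 → 20 → 5 → 13 → 7 → 15 → 1 → 2 → 21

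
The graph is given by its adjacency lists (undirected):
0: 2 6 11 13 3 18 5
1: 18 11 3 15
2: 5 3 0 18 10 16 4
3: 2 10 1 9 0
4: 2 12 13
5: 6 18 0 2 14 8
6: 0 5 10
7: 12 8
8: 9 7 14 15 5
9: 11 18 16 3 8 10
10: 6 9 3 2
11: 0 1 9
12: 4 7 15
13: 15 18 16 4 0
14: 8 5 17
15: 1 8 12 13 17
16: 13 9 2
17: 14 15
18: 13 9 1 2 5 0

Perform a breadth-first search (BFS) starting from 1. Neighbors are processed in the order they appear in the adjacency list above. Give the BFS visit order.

1, 18, 11, 3, 15, 13, 9, 2, 5, 0, 10, 8, 12, 17, 16, 4, 6, 14, 7

Visit 1; enqueue 18, 11, 3, 15 → queue [18, 11, 3, 15]
Visit 18; enqueue 13, 9, 2, 5, 0 → queue [11, 3, 15, 13, 9, 2, 5, 0]
Visit 11 → queue [3, 15, 13, 9, 2, 5, 0]
Visit 3; enqueue 10 → queue [15, 13, 9, 2, 5, 0, 10]
Visit 15; enqueue 8, 12, 17 → queue [13, 9, 2, 5, 0, 10, 8, 12, 17]
Visit 13; enqueue 16, 4 → queue [9, 2, 5, 0, 10, 8, 12, 17, 16, 4]
Visit 9 → queue [2, 5, 0, 10, 8, 12, 17, 16, 4]
Visit 2 → queue [5, 0, 10, 8, 12, 17, 16, 4]
Visit 5; enqueue 6, 14 → queue [0, 10, 8, 12, 17, 16, 4, 6, 14]
Visit 0 → queue [10, 8, 12, 17, 16, 4, 6, 14]
Visit 10 → queue [8, 12, 17, 16, 4, 6, 14]
Visit 8; enqueue 7 → queue [12, 17, 16, 4, 6, 14, 7]
Visit 12 → queue [17, 16, 4, 6, 14, 7]
Visit 17 → queue [16, 4, 6, 14, 7]
Visit 16 → queue [4, 6, 14, 7]
Visit 4 → queue [6, 14, 7]
Visit 6 → queue [14, 7]
Visit 14 → queue [7]
Visit 7 → queue []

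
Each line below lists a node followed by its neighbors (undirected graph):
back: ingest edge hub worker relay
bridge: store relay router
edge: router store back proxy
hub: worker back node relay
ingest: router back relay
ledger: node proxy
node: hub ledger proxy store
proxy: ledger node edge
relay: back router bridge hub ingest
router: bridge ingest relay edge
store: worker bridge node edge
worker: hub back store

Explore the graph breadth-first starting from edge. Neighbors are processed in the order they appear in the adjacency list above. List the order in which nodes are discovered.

edge, router, store, back, proxy, bridge, ingest, relay, worker, node, hub, ledger

Visit edge; enqueue router, store, back, proxy → queue [router, store, back, proxy]
Visit router; enqueue bridge, ingest, relay → queue [store, back, proxy, bridge, ingest, relay]
Visit store; enqueue worker, node → queue [back, proxy, bridge, ingest, relay, worker, node]
Visit back; enqueue hub → queue [proxy, bridge, ingest, relay, worker, node, hub]
Visit proxy; enqueue ledger → queue [bridge, ingest, relay, worker, node, hub, ledger]
Visit bridge → queue [ingest, relay, worker, node, hub, ledger]
Visit ingest → queue [relay, worker, node, hub, ledger]
Visit relay → queue [worker, node, hub, ledger]
Visit worker → queue [node, hub, ledger]
Visit node → queue [hub, ledger]
Visit hub → queue [ledger]
Visit ledger → queue []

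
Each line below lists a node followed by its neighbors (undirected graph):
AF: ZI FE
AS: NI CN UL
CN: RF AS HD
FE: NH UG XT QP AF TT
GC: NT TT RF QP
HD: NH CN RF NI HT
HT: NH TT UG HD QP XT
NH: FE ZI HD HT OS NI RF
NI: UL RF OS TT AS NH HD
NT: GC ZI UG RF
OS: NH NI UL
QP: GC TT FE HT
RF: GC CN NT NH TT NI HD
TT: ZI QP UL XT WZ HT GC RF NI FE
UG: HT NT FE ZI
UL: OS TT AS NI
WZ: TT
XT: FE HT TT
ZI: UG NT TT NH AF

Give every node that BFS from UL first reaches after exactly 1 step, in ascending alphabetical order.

AS, NI, OS, TT

Level 0: UL
Level 1: AS, NI, OS, TT
Level 2: CN, FE, GC, HD, HT, NH, QP, RF, WZ, XT, ZI
Level 3: AF, NT, UG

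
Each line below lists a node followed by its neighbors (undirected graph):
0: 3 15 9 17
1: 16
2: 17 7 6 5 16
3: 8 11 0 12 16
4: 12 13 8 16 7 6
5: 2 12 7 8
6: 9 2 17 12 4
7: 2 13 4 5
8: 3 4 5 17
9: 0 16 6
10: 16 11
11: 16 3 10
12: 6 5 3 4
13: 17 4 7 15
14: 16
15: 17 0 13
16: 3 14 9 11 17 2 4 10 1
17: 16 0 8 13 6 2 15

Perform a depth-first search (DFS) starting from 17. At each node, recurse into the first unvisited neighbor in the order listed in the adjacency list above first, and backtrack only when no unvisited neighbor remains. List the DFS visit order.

Visit 17
17 → 16
16 → 3
3 → 8
8 → 4
4 → 12
12 → 6
6 → 9
9 → 0
0 → 15
15 → 13
13 → 7
7 → 2
2 → 5
3 → 11
11 → 10
16 → 14
16 → 1

17 16 3 8 4 12 6 9 0 15 13 7 2 5 11 10 14 1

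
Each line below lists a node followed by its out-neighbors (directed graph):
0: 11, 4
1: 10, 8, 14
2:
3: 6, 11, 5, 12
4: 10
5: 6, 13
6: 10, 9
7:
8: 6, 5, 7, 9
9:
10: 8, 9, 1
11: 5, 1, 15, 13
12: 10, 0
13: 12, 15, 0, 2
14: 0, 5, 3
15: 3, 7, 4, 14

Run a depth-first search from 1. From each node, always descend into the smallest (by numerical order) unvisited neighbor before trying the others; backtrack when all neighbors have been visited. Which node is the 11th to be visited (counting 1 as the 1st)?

Visit 1
1 → 8
8 → 5
5 → 6
6 → 9
6 → 10
5 → 13
13 → 0
0 → 4
0 → 11
11 → 15
15 → 3
3 → 12
15 → 7
15 → 14
13 → 2

Visit order: 1, 8, 5, 6, 9, 10, 13, 0, 4, 11, 15, 3, 12, 7, 14, 2

15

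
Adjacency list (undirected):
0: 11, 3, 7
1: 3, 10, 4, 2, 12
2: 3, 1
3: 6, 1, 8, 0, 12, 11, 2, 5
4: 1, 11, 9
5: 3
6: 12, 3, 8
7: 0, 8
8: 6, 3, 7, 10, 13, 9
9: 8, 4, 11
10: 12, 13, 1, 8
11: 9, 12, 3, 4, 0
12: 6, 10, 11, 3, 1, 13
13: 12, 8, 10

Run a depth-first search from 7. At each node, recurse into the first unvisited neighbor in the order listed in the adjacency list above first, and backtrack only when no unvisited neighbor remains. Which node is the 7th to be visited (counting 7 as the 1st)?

12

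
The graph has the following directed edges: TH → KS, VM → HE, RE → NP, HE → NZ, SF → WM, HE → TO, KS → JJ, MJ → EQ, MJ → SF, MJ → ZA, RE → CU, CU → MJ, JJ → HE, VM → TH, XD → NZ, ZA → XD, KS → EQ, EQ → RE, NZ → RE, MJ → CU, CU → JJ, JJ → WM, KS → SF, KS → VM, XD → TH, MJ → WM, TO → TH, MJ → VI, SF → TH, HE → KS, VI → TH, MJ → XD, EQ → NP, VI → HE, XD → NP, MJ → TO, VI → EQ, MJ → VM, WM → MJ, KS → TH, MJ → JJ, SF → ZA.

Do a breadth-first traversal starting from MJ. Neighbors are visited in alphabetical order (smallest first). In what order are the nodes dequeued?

MJ -> CU -> EQ -> JJ -> SF -> TO -> VI -> VM -> WM -> XD -> ZA -> NP -> RE -> HE -> TH -> NZ -> KS

Visit MJ; enqueue CU, EQ, JJ, SF, TO, VI, VM, WM, XD, ZA → queue [CU, EQ, JJ, SF, TO, VI, VM, WM, XD, ZA]
Visit CU → queue [EQ, JJ, SF, TO, VI, VM, WM, XD, ZA]
Visit EQ; enqueue NP, RE → queue [JJ, SF, TO, VI, VM, WM, XD, ZA, NP, RE]
Visit JJ; enqueue HE → queue [SF, TO, VI, VM, WM, XD, ZA, NP, RE, HE]
Visit SF; enqueue TH → queue [TO, VI, VM, WM, XD, ZA, NP, RE, HE, TH]
Visit TO → queue [VI, VM, WM, XD, ZA, NP, RE, HE, TH]
Visit VI → queue [VM, WM, XD, ZA, NP, RE, HE, TH]
Visit VM → queue [WM, XD, ZA, NP, RE, HE, TH]
Visit WM → queue [XD, ZA, NP, RE, HE, TH]
Visit XD; enqueue NZ → queue [ZA, NP, RE, HE, TH, NZ]
Visit ZA → queue [NP, RE, HE, TH, NZ]
Visit NP → queue [RE, HE, TH, NZ]
Visit RE → queue [HE, TH, NZ]
Visit HE; enqueue KS → queue [TH, NZ, KS]
Visit TH → queue [NZ, KS]
Visit NZ → queue [KS]
Visit KS → queue []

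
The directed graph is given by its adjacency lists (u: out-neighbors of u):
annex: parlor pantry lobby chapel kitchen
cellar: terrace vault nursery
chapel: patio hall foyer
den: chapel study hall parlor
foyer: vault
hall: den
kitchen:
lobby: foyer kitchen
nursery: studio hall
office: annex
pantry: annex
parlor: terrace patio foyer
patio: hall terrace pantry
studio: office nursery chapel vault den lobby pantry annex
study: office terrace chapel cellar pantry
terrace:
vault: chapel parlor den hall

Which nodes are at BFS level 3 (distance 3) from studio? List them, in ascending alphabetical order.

Level 0: studio
Level 1: annex, chapel, den, lobby, nursery, office, pantry, vault
Level 2: foyer, hall, kitchen, parlor, patio, study
Level 3: cellar, terrace

cellar, terrace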